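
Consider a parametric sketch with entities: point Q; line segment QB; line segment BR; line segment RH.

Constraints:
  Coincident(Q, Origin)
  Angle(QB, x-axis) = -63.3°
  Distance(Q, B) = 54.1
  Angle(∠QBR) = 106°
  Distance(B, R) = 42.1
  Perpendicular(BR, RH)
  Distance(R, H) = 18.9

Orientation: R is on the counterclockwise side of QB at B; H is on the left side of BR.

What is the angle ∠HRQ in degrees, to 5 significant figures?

47.630°

Q is at the origin; QB runs at -63.3° with length 54.1, so B = 54.1·(cos -63.3°, sin -63.3°) = (24.308, -48.331). ∠QBR = 106.0°, so BR runs at -63.3° + (180° − 106.0°) = 10.700° from the x-axis; with |BR| = 42.1, R = B + 42.1·(cos 10.700°, sin 10.700°) = (65.676, -40.515). BR is perpendicular to RH; with |RH| = 18.9 on the left of BR, H = R + 18.9·(-0.18567, 0.98261) = (62.167, -21.943). Then cos ∠HRQ = RH·RQ / (|RH||RQ|), giving 47.630°.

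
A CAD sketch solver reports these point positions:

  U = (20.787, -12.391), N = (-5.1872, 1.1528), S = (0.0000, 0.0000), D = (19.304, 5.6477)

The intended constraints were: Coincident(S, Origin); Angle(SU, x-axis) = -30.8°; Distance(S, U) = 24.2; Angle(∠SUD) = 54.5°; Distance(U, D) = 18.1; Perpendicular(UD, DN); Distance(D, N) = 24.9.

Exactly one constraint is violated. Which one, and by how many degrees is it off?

Perpendicular(UD, DN) — off by 5.70°.

S = (0.00, 0.00) ✓; SU at -30.80° ✓; |SU| = 24.20 ✓; ∠SUD = 54.50° ✓; |UD| = 18.10 ✓; ∠(UD, DN) = 95.70° ✗; |DN| = 24.90 ✓.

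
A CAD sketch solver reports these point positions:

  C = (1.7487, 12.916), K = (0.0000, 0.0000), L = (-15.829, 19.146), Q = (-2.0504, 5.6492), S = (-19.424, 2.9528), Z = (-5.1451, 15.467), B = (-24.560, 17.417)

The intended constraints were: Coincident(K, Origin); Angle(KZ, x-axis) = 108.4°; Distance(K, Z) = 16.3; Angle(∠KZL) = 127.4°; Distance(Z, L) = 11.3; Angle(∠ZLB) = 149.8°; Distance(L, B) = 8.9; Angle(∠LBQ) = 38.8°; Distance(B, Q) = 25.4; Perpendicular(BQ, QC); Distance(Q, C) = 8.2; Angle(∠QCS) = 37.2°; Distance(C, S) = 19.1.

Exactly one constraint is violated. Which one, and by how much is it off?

Distance(C, S) = 19.1 — off by 4.30.

K = (0.00, 0.00) ✓; KZ at 108.4° ✓; |KZ| = 16.30 ✓; ∠KZL = 127.4° ✓; |ZL| = 11.30 ✓; ∠ZLB = 149.8° ✓; |LB| = 8.901 ✓; ∠LBQ = 38.80° ✓; |BQ| = 25.40 ✓; ∠(BQ, QC) = 90.00° ✓; |QC| = 8.200 ✓; ∠QCS = 37.20° ✓; |CS| = 23.40 ✗.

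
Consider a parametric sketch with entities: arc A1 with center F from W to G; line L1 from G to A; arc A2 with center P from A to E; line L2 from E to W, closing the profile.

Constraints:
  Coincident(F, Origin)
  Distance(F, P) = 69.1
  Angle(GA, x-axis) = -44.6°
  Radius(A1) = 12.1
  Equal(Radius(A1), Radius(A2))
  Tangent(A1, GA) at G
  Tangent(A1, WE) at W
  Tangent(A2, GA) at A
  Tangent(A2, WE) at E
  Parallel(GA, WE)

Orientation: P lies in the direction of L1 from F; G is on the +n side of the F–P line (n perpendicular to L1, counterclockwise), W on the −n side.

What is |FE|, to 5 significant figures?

70.151

The slot axis is L1's direction at -44.6°, so u = (cos -44.6°, sin -44.6°) = (0.71203, -0.70215) and n = (−sin -44.6°, cos -44.6°) = (0.70215, 0.71203). F is at the origin and P lies 69.1 along u from F, so P = 69.1·u = (49.201, -48.519). Tangency of A1 to both parallel lines with radius 12.1 puts G and W at F ± 12.1·n: G = (8.4961, 8.6155), W = (-8.4961, -8.6155). Equal radii place A and E the same way about P: A = P + 12.1·n = (57.697, -39.903), E = P − 12.1·n = (40.705, -57.134). Then |FE| = |E − F| = 70.151.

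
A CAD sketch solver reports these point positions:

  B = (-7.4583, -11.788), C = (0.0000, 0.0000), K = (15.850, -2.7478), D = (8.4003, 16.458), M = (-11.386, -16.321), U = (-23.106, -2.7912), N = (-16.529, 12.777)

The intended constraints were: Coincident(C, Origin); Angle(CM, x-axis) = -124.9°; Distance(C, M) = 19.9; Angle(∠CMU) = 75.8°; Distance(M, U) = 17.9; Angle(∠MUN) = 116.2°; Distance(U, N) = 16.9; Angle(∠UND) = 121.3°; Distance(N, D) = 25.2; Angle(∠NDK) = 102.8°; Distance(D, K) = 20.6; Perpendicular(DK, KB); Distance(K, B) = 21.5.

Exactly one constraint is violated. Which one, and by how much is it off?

Distance(K, B) = 21.5 — off by 3.50.

C = (0.00, 0.00) ✓; CM at -124.9° ✓; |CM| = 19.90 ✓; ∠CMU = 75.80° ✓; |MU| = 17.90 ✓; ∠MUN = 116.2° ✓; |UN| = 16.90 ✓; ∠UND = 121.3° ✓; |ND| = 25.20 ✓; ∠NDK = 102.8° ✓; |DK| = 20.60 ✓; ∠(DK, KB) = 90.00° ✓; |KB| = 25.00 ✗.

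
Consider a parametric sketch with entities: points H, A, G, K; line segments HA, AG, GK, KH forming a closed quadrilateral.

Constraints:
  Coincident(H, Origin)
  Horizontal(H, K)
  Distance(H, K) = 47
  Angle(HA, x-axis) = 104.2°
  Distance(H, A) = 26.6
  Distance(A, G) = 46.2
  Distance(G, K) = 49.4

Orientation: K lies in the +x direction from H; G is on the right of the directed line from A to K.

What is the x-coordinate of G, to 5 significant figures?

1.6880

H is at the origin; H and K share the same y with |HK| = 47.0 and K in +x, so K = (47.0, 0). HA runs at 104.2° with |HA| = 26.6, so A = (-6.5252, 25.787). G is determined by |AG| = 46.2 and |GK| = 49.4 together: it lies at the intersection of circle(A, 46.2) and circle(K, 49.4). With |AK| = 59.413, the foot of the radical line on AK is 27.132 from A and the perpendicular offset is √(46.2² − 27.132²) = 37.394. Taking the right-of-AK solution: G = (1.6880, -19.677).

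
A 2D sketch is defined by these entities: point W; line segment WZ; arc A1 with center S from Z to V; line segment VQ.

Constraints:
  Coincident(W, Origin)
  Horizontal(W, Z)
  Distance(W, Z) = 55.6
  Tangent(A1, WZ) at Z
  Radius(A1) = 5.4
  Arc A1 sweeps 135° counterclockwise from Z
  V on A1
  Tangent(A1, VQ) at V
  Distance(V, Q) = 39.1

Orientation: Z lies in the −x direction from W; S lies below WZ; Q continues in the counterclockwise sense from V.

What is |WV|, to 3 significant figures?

60.1

Tangency of A1 to WZ means the radius SZ is perpendicular to WZ, so S = Z + (0, -5.4) = (-55.6, -5.40). On A1, Z sits at bearing 90° from S; a 135° counterclockwise sweep puts V at bearing 225°, so V = S + 5.4·(cos 225°, sin 225°) = (-59.4, -9.22). Then |WV| = |V − W| = 60.1.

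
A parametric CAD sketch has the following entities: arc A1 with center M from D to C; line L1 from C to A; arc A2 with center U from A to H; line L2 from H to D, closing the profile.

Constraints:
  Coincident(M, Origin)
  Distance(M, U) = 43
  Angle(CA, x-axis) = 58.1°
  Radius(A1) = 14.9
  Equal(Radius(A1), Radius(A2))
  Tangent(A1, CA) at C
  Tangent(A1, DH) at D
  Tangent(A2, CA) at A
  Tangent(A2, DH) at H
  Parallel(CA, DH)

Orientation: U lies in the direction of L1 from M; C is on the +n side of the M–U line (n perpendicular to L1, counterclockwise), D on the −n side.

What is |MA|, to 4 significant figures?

45.51

The slot axis is L1's direction at 58.1°, so u = (cos 58.1°, sin 58.1°) = (0.5284, 0.8490) and n = (−sin 58.1°, cos 58.1°) = (-0.8490, 0.5284). M is at the origin and U lies 43.0 along u from M, so U = 43.0·u = (22.72, 36.51). Tangency of A1 to both parallel lines with radius 14.9 puts C and D at M ± 14.9·n: C = (-12.65, 7.874), D = (12.65, -7.874). Equal radii place A and H the same way about U: A = U + 14.9·n = (10.07, 44.38), H = U − 14.9·n = (35.37, 28.63). Then |MA| = |A − M| = 45.51.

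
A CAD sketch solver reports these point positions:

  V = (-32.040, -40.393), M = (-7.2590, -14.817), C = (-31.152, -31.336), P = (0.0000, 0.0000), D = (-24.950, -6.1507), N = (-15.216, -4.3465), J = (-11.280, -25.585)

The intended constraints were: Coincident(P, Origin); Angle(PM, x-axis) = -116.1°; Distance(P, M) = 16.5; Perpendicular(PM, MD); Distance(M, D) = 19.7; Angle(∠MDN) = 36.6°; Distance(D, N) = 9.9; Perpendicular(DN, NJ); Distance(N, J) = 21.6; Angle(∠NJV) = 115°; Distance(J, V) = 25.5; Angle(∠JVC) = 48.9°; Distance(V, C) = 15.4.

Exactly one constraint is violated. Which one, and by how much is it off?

Distance(V, C) = 15.4 — off by 6.30.

P = (0.00, 0.00) ✓; PM at -116.1° ✓; |PM| = 16.50 ✓; ∠(PM, MD) = 90.00° ✓; |MD| = 19.70 ✓; ∠MDN = 36.60° ✓; |DN| = 9.900 ✓; ∠(DN, NJ) = 90.00° ✓; |NJ| = 21.60 ✓; ∠NJV = 115.0° ✓; |JV| = 25.50 ✓; ∠JVC = 48.90° ✓; |VC| = 9.100 ✗.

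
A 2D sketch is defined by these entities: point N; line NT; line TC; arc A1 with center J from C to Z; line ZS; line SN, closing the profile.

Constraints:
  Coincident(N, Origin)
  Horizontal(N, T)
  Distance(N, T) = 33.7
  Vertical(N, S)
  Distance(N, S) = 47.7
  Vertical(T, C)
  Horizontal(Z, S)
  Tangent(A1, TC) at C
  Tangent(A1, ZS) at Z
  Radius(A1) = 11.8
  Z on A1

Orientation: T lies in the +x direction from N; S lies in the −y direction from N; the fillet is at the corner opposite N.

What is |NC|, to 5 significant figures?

49.239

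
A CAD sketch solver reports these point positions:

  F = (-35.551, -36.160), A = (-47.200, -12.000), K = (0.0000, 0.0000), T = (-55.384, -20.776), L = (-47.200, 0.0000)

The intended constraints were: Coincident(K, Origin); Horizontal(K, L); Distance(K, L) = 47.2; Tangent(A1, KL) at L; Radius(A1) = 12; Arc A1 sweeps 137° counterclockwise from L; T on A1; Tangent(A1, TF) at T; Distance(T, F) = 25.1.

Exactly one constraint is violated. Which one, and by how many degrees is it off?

Tangent(A1, TF) at T — off by 5.20°.

K = (0.00, 0.00) ✓; K.y = 0.00, L.y = 0.00 ✓; |KL| = 47.20 ✓; ∠(AL, LK) = 90.00° ✓; |AL| = 12.00 ✓; bearing(A→T) − bearing(A→L) = 137.0° ✓; |AT| = 12.00 ✓; ∠(AT, TF) = 84.80° ✗; |TF| = 25.10 ✓.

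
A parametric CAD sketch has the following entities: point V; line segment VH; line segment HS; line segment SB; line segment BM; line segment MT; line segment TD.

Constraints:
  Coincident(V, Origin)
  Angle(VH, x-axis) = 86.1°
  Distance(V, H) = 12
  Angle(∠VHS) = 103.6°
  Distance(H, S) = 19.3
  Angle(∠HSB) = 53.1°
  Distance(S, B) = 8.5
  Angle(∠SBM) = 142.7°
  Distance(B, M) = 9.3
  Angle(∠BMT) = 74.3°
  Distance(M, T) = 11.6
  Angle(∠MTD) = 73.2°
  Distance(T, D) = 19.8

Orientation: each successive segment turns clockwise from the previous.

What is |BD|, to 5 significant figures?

10.551

V is at the origin; VH runs at 86.1° with length 12.0, so H = (0.81618, 11.972). ∠VHS = 103.6° gives HS at 9.7000° from the x-axis; with |HS| = 19.3, S = (19.840, 15.224). ∠HSB = 53.1° gives SB at -117.20° from the x-axis; with |SB| = 8.5, B = (15.955, 7.6640). ∠SBM = 142.7° gives BM at -154.50° from the x-axis; with |BM| = 9.3, M = (7.5609, 3.6603). ∠BMT = 74.3° gives MT at 99.800° from the x-axis; with |MT| = 11.6, T = (5.5865, 15.091). ∠MTD = 73.2° gives TD at -7.0000° from the x-axis; with |TD| = 19.8, D = (25.239, 12.678). Then |BD| = |D − B| = 10.551.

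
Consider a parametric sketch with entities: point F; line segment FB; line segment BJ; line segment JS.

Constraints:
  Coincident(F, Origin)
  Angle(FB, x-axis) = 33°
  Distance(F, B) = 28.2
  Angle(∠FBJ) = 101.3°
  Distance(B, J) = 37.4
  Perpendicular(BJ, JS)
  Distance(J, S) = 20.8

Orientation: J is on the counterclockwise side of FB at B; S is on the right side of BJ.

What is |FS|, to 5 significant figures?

64.733

F is at the origin; FB runs at 33.0° with length 28.2, so B = 28.2·(cos 33.0°, sin 33.0°) = (23.651, 15.359). ∠FBJ = 101.3°, so BJ runs at 33.0° + (180° − 101.3°) = 111.70° from the x-axis; with |BJ| = 37.4, J = B + 37.4·(cos 111.70°, sin 111.70°) = (9.8220, 50.108). BJ is perpendicular to JS; with |JS| = 20.8 on the right of BJ, S = J + 20.8·(0.92913, 0.36975) = (29.148, 57.799). Then |FS| = |S − F| = 64.733.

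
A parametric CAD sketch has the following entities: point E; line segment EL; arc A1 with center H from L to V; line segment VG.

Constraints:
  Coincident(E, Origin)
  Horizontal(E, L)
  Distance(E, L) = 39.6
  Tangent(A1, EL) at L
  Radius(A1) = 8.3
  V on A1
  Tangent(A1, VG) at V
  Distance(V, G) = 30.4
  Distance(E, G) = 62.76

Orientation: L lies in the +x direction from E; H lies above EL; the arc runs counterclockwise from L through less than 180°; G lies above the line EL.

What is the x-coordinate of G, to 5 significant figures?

49.881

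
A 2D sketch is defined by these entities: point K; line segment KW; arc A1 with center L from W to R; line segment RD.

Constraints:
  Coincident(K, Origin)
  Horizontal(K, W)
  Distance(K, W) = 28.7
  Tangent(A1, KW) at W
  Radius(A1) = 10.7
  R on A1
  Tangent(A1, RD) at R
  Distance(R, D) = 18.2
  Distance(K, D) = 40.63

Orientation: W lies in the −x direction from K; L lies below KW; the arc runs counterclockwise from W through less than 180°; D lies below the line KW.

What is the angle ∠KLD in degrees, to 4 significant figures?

101.9°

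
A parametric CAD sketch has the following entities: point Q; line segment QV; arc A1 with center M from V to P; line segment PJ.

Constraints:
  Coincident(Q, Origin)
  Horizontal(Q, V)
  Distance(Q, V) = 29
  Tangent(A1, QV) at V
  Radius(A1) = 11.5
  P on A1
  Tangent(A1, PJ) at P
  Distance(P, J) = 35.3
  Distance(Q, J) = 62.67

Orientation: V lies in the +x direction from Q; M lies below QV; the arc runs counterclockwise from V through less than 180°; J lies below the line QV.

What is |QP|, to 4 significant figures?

27.51

Checks: |MP| = 11.50 ✓; ∠(MP, PJ) = 90.00° ✓; |PJ| = 35.30 ✓; |QJ| = 62.67 ✓.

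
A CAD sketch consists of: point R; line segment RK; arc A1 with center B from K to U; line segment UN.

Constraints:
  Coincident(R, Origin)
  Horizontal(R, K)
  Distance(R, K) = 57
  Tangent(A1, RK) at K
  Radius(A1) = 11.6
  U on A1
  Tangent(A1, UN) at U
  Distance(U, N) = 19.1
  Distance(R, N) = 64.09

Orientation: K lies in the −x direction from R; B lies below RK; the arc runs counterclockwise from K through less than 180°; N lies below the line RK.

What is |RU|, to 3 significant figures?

68.8

Checks: |BU| = 11.60 ✓; ∠(BU, UN) = 90.00° ✓; |UN| = 19.10 ✓; |RN| = 64.09 ✓.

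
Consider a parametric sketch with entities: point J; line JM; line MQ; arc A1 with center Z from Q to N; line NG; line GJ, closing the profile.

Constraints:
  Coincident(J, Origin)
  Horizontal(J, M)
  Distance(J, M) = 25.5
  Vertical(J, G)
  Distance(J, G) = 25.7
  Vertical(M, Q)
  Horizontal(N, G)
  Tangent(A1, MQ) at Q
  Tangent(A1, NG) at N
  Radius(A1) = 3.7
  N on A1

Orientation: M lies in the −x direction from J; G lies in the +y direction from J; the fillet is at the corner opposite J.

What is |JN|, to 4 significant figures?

33.70

J is at the origin; JM is horizontal with |JM| = 25.5 and M on the −x side, so M = (-25.50, 0.000). J and G share the same x with |JG| = 25.7 and G on the +y side, so G = (0.000, 25.70). The virtual corner opposite J is at (-25.50, 25.70). A1 meets MQ tangentially, so ZQ is at right angles to MQ and the tangent condition forces ZN to be normal to NG, with radius 3.7, so the center Z sits 3.7 in from both sides at Z = (-21.80, 22.00). That places the tangent points at Q = (-25.50, 22.00) on MQ and N = (-21.80, 25.70) on NG. Then |JN| = |N − J| = 33.70.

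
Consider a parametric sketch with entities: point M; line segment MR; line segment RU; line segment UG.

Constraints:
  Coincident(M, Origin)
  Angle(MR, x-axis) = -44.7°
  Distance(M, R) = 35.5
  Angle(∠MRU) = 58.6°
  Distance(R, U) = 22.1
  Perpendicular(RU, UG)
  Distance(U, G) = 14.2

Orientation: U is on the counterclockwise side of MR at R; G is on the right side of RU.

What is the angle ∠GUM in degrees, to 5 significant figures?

173.22°

∠MRU = 58.6°, so RU runs at -44.7° + (180° − 58.6°) = 76.700° from the x-axis; with |RU| = 22.1, U = R + 22.1·(cos 76.700°, sin 76.700°) = (30.317, -3.4633). RU is perpendicular to UG; with |UG| = 14.2 on the right of RU, G = U + 14.2·(0.97318, -0.23005) = (44.137, -6.7300). Then cos ∠GUM = UG·UM / (|UG||UM|), giving 173.22°.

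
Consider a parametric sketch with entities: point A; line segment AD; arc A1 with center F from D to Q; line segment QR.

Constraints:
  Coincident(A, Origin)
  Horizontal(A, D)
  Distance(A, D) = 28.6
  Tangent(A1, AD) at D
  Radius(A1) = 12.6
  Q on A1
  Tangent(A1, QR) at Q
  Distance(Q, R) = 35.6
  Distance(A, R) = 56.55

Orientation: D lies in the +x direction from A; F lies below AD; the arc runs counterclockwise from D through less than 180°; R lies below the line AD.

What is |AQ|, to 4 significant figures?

22.91

Checks: |FD| = 12.60 ✓; |FQ| = 12.60 ✓; ∠(FQ, QR) = 90.00° ✓; |QR| = 35.60 ✓; |AR| = 56.55 ✓.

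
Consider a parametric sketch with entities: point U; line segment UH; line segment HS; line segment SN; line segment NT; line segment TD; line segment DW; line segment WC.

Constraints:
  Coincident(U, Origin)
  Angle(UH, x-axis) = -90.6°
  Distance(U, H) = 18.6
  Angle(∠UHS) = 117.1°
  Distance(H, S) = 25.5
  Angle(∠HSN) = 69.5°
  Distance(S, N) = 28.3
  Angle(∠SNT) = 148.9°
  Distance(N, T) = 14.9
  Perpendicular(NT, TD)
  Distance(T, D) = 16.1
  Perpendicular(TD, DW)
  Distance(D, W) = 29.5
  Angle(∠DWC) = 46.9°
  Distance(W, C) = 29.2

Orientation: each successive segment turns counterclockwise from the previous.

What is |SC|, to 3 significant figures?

35.6

U is at the origin; UH runs at -90.6° with length 18.6, so H = (-0.195, -18.6). ∠UHS = 117.1° gives HS at -27.7° from the x-axis; with |HS| = 25.5, S = (22.4, -30.5). ∠HSN = 69.5° gives SN at 82.8° from the x-axis; with |SN| = 28.3, N = (25.9, -2.38). ∠SNT = 148.9° gives NT at 114° from the x-axis; with |NT| = 14.9, T = (19.9, 11.2). NT is perpendicular to TD, so TD runs at -156°; with |TD| = 16.1, D = (5.17, 4.72). TD ⟂ DW, so DW runs at -66.1°; with |DW| = 29.5, W = (17.1, -22.2). ∠DWC = 46.9° gives WC at 67.0° from the x-axis; with |WC| = 29.2, C = (28.5, 4.63). Then |SC| = |C − S| = 35.6.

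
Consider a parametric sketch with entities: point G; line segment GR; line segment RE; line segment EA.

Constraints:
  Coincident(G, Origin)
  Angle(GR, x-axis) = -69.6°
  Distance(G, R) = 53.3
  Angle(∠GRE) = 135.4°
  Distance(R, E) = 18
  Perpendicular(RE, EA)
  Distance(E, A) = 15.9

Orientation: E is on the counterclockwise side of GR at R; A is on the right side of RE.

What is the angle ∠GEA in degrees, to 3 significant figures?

124°

∠GRE = 135.4°, so RE runs at -69.6° + (180° − 135.4°) = -25.0° from the x-axis; with |RE| = 18.0, E = R + 18.0·(cos -25.0°, sin -25.0°) = (34.9, -57.6). RE ⟂ EA; with |EA| = 15.9 on the right of RE, A = E + 15.9·(-0.423, -0.906) = (28.2, -72.0). Then cos ∠GEA = EG·EA / (|EG||EA|), giving 124°.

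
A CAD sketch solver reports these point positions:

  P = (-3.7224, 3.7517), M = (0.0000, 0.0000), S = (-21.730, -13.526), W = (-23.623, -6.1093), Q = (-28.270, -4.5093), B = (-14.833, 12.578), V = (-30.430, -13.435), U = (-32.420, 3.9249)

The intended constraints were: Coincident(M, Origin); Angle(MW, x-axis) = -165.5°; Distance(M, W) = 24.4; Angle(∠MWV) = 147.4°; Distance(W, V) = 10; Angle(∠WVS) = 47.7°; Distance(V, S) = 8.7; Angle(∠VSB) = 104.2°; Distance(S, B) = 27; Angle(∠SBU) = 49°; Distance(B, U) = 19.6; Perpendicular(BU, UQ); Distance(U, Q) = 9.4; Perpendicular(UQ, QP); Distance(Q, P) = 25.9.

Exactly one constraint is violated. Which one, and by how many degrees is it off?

Perpendicular(UQ, QP) — off by 7.60°.

M = (0.00, 0.00) ✓; MW at -165.5° ✓; |MW| = 24.40 ✓; ∠MWV = 147.4° ✓; |WV| = 10.00 ✓; ∠WVS = 47.70° ✓; |VS| = 8.700 ✓; ∠VSB = 104.2° ✓; |SB| = 27.00 ✓; ∠SBU = 49.00° ✓; |BU| = 19.60 ✓; ∠(BU, UQ) = 90.00° ✓; |UQ| = 9.400 ✓; ∠(UQ, QP) = 82.40° ✗; |QP| = 25.90 ✓.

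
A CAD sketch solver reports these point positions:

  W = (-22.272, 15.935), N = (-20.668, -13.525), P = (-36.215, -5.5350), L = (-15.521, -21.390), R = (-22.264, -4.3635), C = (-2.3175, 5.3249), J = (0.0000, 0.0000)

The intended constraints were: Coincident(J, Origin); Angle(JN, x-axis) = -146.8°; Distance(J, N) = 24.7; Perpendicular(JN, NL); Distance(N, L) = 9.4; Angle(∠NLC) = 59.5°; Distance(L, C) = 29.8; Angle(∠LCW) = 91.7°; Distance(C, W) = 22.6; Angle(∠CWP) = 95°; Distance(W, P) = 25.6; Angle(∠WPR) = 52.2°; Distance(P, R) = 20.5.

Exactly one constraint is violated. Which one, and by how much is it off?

Distance(P, R) = 20.5 — off by 6.50.

J = (0.00, 0.00) ✓; JN at -146.8° ✓; |JN| = 24.70 ✓; ∠(JN, NL) = 90.00° ✓; |NL| = 9.399 ✓; ∠NLC = 59.50° ✓; |LC| = 29.80 ✓; ∠LCW = 91.70° ✓; |CW| = 22.60 ✓; ∠CWP = 95.00° ✓; |WP| = 25.60 ✓; ∠WPR = 52.20° ✓; |PR| = 14.00 ✗.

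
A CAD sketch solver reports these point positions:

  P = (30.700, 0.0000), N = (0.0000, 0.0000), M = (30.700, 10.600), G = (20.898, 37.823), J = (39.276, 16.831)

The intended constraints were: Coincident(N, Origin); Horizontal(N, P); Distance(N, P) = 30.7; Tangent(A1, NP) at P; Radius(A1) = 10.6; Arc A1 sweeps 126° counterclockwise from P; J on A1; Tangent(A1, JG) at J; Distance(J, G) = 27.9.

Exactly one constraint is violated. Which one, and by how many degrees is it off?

Tangent(A1, JG) at J — off by 5.20°.

N = (0.00, 0.00) ✓; N.y = 0.00, P.y = 0.00 ✓; |NP| = 30.70 ✓; ∠(MP, PN) = 90.00° ✓; |MP| = 10.60 ✓; bearing(M→J) − bearing(M→P) = 126.0° ✓; |MJ| = 10.60 ✓; ∠(MJ, JG) = 84.80° ✗; |JG| = 27.90 ✓.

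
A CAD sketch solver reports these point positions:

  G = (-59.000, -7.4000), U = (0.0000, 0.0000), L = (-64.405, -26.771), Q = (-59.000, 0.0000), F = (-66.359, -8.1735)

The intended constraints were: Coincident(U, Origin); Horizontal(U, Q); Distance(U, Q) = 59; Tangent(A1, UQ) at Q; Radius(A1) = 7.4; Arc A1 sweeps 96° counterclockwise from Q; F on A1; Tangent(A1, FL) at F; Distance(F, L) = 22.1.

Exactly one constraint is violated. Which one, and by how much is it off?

Distance(F, L) = 22.1 — off by 3.40.

U = (0.00, 0.00) ✓; U.y = 0.00, Q.y = 0.00 ✓; |UQ| = 59.00 ✓; ∠(GQ, QU) = 90.00° ✓; |GQ| = 7.400 ✓; bearing(G→F) − bearing(G→Q) = 96.00° ✓; |GF| = 7.400 ✓; ∠(GF, FL) = 90.00° ✓; |FL| = 18.70 ✗.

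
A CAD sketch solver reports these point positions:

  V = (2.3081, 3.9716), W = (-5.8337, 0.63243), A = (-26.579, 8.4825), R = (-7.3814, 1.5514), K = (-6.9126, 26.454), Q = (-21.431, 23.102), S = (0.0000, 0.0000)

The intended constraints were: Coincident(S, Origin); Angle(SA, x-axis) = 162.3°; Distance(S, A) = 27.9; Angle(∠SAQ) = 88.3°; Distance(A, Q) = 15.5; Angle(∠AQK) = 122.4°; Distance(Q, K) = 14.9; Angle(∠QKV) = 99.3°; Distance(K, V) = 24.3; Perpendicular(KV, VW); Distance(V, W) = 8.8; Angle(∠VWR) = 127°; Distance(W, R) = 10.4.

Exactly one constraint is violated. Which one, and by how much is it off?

Distance(W, R) = 10.4 — off by 8.60.

S = (0.00, 0.00) ✓; SA at 162.3° ✓; |SA| = 27.90 ✓; ∠SAQ = 88.30° ✓; |AQ| = 15.50 ✓; ∠AQK = 122.4° ✓; |QK| = 14.90 ✓; ∠QKV = 99.30° ✓; |KV| = 24.30 ✓; ∠(KV, VW) = 90.00° ✓; |VW| = 8.800 ✓; ∠VWR = 127.0° ✓; |WR| = 1.800 ✗.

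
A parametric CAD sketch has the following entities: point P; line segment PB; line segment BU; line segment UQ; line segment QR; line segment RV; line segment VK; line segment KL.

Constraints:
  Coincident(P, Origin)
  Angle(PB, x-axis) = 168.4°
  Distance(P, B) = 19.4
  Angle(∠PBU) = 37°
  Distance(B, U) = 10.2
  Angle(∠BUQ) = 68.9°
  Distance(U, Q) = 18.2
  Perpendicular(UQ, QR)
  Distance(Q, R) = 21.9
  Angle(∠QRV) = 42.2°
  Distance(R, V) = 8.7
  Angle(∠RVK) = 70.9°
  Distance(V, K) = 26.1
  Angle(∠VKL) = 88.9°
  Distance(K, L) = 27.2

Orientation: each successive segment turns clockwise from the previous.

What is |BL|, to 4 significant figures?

47.71

P is at the origin; PB runs at 168.4° with length 19.4, so B = (-19.00, 3.901). ∠PBU = 37.0° gives BU at 25.40° from the x-axis; with |BU| = 10.2, U = (-9.790, 8.276). ∠BUQ = 68.9° gives UQ at -85.70° from the x-axis; with |UQ| = 18.2, Q = (-8.425, -9.873). UQ is perpendicular to QR, so QR runs at -175.7°; with |QR| = 21.9, R = (-30.26, -11.51). ∠QRV = 42.2° gives RV at 46.50° from the x-axis; with |RV| = 8.7, V = (-24.27, -5.204). ∠RVK = 70.9° gives VK at -62.60° from the x-axis; with |VK| = 26.1, K = (-12.26, -28.38). ∠VKL = 88.9° gives KL at -153.7° from the x-axis; with |KL| = 27.2, L = (-36.65, -40.43). Then |BL| = |L − B| = 47.71.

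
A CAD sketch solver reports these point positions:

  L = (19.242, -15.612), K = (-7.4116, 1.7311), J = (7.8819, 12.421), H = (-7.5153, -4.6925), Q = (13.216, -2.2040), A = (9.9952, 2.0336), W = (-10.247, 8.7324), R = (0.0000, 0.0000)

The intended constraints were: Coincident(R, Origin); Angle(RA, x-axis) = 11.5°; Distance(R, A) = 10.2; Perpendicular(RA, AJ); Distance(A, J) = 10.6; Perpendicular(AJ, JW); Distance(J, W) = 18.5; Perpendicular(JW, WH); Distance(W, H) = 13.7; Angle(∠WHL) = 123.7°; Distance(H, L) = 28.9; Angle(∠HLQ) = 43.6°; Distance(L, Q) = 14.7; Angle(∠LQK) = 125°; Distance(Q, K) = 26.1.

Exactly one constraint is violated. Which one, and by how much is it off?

Distance(Q, K) = 26.1 — off by 5.10.

R = (0.00, 0.00) ✓; RA at 11.50° ✓; |RA| = 10.20 ✓; ∠(RA, AJ) = 90.00° ✓; |AJ| = 10.60 ✓; ∠(AJ, JW) = 90.00° ✓; |JW| = 18.50 ✓; ∠(JW, WH) = 90.00° ✓; |WH| = 13.70 ✓; ∠WHL = 123.7° ✓; |HL| = 28.90 ✓; ∠HLQ = 43.60° ✓; |LQ| = 14.70 ✓; ∠LQK = 125.0° ✓; |QK| = 21.00 ✗.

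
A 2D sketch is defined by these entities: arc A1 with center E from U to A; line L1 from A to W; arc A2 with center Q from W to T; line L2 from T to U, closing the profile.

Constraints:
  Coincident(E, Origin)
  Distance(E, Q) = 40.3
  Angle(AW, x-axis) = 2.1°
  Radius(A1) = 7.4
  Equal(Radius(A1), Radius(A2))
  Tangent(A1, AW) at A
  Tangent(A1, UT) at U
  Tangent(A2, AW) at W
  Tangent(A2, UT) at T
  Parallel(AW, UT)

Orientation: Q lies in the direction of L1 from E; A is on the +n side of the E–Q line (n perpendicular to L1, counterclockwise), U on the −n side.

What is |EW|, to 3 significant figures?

41.0

The slot axis is L1's direction at 2.1°, so u = (cos 2.1°, sin 2.1°) = (0.999, 0.0366) and n = (−sin 2.1°, cos 2.1°) = (-0.0366, 0.999). E is at the origin and Q lies 40.3 along u from E, so Q = 40.3·u = (40.3, 1.48). Tangency of A1 to both parallel lines with radius 7.4 puts A and U at E ± 7.4·n: A = (-0.271, 7.40), U = (0.271, -7.40). Equal radii place W and T the same way about Q: W = Q + 7.4·n = (40.0, 8.87), T = Q − 7.4·n = (40.5, -5.92). Then |EW| = |W − E| = 41.0.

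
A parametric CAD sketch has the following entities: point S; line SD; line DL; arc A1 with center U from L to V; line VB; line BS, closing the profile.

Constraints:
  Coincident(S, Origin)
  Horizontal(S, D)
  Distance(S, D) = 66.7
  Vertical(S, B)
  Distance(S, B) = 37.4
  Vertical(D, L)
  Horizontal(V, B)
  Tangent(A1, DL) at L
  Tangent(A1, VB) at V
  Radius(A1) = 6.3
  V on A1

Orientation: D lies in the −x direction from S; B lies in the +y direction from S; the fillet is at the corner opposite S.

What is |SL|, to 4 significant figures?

73.59

S is at the origin; S and D share the same y with |SD| = 66.7 and D on the −x side, so D = (-66.70, 0.000). S and B share the same x with |SB| = 37.4 and B on the +y side, so B = (0.000, 37.40). The virtual corner opposite S is at (-66.70, 37.40). Since A1 is tangent to DL there, UL ⟂ DL and since A1 is tangent to VB there, UV ⟂ VB, with radius 6.3, so the center U sits 6.3 in from both sides at U = (-60.40, 31.10). That places the tangent points at L = (-66.70, 31.10) on DL and V = (-60.40, 37.40) on VB. Then |SL| = |L − S| = 73.59.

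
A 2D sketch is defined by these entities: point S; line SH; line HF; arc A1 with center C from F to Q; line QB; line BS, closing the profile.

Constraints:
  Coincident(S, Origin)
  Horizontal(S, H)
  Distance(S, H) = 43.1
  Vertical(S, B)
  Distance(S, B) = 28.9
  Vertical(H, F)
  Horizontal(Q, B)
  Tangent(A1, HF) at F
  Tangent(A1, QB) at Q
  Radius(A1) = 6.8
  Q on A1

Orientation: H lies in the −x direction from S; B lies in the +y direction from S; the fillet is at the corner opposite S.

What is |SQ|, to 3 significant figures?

46.4

S is at the origin; S and H share the same y with |SH| = 43.1 and H on the −x side, so H = (-43.1, 0.00). S and B share the same x with |SB| = 28.9 and B on the +y side, so B = (0.00, 28.9). The virtual corner opposite S is at (-43.1, 28.9). Since A1 is tangent to HF there, CF ⟂ HF and since A1 is tangent to QB there, CQ ⟂ QB, with radius 6.8, so the center C sits 6.8 in from both sides at C = (-36.3, 22.1). That places the tangent points at F = (-43.1, 22.1) on HF and Q = (-36.3, 28.9) on QB. Then |SQ| = |Q − S| = 46.4.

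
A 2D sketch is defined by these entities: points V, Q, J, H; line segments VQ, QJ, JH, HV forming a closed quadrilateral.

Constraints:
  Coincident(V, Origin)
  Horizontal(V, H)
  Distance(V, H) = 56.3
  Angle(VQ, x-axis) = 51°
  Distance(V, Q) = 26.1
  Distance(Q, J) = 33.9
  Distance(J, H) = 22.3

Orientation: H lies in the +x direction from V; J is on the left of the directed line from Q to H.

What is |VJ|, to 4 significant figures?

54.70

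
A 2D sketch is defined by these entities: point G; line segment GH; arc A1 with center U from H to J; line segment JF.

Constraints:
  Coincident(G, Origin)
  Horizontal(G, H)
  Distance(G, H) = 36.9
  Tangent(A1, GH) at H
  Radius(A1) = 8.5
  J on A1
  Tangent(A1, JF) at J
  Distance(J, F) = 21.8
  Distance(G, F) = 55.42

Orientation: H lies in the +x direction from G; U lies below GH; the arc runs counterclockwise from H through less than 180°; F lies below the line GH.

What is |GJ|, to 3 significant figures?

34.3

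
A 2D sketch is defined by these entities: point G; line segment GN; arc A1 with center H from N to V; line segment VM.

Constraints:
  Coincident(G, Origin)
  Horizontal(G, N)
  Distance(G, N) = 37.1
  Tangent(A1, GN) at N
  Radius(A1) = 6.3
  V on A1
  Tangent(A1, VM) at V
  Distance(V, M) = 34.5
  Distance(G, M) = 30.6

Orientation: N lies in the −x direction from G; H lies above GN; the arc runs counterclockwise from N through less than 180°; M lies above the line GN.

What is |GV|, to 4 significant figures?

32.33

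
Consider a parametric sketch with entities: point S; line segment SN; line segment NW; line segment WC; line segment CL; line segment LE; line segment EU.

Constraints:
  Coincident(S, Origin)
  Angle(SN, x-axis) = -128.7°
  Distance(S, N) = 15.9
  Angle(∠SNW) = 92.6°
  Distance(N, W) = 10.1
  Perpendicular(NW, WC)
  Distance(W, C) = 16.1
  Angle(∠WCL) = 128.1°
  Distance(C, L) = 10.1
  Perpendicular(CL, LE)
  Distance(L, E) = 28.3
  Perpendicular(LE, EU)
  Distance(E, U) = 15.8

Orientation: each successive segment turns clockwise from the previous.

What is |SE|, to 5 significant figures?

21.521

∠WCL = 128.1° gives CL at 2.0000° from the x-axis; with |CL| = 10.1, L = (1.4779, 6.9032). CL is perpendicular to LE, so LE runs at -88.000°; with |LE| = 28.3, E = (2.4655, -21.380). Then |SE| = |E − S| = 21.521.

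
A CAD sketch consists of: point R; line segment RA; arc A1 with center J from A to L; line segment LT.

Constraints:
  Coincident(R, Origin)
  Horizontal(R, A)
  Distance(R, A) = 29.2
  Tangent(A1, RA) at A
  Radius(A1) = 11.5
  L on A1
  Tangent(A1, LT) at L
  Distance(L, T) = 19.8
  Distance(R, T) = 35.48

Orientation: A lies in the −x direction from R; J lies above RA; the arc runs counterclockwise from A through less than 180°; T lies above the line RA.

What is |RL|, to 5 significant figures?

20.961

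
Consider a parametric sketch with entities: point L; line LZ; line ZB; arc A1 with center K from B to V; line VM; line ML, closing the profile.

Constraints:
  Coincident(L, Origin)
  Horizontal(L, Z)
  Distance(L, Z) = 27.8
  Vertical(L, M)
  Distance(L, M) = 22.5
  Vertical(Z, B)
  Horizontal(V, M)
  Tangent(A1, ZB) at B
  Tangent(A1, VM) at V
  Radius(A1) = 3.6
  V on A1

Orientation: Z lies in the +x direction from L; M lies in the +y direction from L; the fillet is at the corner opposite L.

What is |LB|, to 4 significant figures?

33.62

L is at the origin; LZ is horizontal with |LZ| = 27.8 and Z on the +x side, so Z = (27.80, 0.000). LM is vertical with |LM| = 22.5 and M on the +y side, so M = (0.000, 22.50). The virtual corner opposite L is at (27.80, 22.50). The tangent condition forces KB to be normal to ZB and the tangent condition forces KV to be normal to VM, with radius 3.6, so the center K sits 3.6 in from both sides at K = (24.20, 18.90). That places the tangent points at B = (27.80, 18.90) on ZB and V = (24.20, 22.50) on VM. Then |LB| = |B − L| = 33.62.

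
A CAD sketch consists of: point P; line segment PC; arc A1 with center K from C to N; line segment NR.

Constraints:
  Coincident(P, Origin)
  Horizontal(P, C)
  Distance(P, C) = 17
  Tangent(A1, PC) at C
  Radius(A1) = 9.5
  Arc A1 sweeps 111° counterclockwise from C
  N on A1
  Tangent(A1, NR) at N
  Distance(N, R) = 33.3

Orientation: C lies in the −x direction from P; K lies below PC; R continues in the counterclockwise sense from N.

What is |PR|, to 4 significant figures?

46.15

P is at the origin; PC is horizontal with |PC| = 17.0 and C on the −x side, so C = (-17.00, 0.000). Tangency of A1 to PC means the radius KC is perpendicular to PC, so K = C + (0, -9.5) = (-17.00, -9.500). On A1, C sits at bearing 90° from K; a 111° counterclockwise sweep puts N at bearing 201°, so N = K + 9.5·(cos 201°, sin 201°) = (-25.87, -12.90). Since A1 is tangent to NR there, KN ⟂ NR, so NR runs along (−sin 201°, cos 201°); with |NR| = 33.3, R = (-13.94, -43.99). Then |PR| = |R − P| = 46.15.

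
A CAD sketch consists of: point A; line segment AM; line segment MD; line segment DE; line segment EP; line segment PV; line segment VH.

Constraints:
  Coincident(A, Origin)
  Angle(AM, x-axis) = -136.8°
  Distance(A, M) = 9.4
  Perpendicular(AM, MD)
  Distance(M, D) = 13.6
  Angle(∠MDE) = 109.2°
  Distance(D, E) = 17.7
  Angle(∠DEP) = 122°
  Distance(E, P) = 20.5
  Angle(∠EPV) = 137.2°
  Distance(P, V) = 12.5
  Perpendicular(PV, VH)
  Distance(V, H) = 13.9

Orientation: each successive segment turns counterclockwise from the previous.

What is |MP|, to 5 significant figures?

33.347

∠MDE = 109.2° gives DE at 24.000° from the x-axis; with |DE| = 17.7, E = (18.627, -9.1495). ∠DEP = 122.0° gives EP at 82.000° from the x-axis; with |EP| = 20.5, P = (21.480, 11.151). Then |MP| = |P − M| = 33.347.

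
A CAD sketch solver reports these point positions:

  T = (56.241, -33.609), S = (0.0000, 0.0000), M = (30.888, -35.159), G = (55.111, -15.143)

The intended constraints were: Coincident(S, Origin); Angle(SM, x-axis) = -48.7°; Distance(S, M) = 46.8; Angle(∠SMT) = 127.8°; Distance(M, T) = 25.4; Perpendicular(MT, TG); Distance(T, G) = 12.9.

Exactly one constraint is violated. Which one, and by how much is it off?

Distance(T, G) = 12.9 — off by 5.60.

S = (0.00, 0.00) ✓; SM at -48.70° ✓; |SM| = 46.80 ✓; ∠SMT = 127.8° ✓; |MT| = 25.40 ✓; ∠(MT, TG) = 90.00° ✓; |TG| = 18.50 ✗.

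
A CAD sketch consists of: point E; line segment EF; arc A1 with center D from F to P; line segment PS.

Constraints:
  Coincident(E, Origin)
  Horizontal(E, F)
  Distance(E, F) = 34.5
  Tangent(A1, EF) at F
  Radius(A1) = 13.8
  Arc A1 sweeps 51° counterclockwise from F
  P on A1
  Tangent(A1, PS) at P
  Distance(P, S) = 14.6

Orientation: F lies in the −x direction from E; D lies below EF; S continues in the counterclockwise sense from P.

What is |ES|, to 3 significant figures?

56.8

On A1, F sits at bearing 90° from D; a 51° counterclockwise sweep puts P at bearing 141°, so P = D + 13.8·(cos 141°, sin 141°) = (-45.2, -5.12). A1 meets PS tangentially, so DP is at right angles to PS, so PS runs along (−sin 141°, cos 141°); with |PS| = 14.6, S = (-54.4, -16.5). Then |ES| = |S − E| = 56.8.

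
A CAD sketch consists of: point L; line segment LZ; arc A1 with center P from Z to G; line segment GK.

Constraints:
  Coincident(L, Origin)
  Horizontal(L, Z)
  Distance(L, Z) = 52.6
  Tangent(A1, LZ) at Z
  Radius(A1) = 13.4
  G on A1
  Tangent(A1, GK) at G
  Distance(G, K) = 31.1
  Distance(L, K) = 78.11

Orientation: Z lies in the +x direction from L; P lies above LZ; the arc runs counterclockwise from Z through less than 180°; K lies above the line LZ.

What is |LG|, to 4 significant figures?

67.52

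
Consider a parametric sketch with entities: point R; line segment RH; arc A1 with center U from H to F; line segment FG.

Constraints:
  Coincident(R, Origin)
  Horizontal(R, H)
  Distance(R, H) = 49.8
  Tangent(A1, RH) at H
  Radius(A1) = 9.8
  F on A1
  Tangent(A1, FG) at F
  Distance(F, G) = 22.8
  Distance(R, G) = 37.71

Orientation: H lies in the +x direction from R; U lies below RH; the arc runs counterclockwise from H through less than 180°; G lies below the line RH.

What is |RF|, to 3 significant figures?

41.8

Checks: |UF| = 9.800 ✓; ∠(UF, FG) = 90.00° ✓; |FG| = 22.80 ✓; |RG| = 37.71 ✓.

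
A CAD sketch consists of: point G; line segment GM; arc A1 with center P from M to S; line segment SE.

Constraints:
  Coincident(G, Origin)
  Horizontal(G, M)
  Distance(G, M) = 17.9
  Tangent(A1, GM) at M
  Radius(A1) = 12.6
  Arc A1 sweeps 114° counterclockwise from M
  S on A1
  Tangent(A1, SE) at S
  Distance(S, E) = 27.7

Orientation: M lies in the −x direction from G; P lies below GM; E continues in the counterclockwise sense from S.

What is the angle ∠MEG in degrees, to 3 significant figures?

22.5°

On A1, M sits at bearing 90° from P; a 114° counterclockwise sweep puts S at bearing 204°, so S = P + 12.6·(cos 204°, sin 204°) = (-29.4, -17.7). Tangency of A1 to SE means the radius PS is perpendicular to SE, so SE runs along (−sin 204°, cos 204°); with |SE| = 27.7, E = (-18.1, -43.0). Then cos ∠MEG = EM·EG / (|EM||EG|), giving 22.5°.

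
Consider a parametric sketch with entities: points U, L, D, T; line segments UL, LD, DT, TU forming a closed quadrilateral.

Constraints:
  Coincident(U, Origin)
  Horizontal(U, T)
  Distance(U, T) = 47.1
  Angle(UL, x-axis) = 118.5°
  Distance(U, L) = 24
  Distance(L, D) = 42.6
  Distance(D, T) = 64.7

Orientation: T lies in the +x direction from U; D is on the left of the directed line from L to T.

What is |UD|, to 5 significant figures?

57.119

U is at the origin; U and T share the same y with |UT| = 47.1 and T in +x, so T = (47.1, 0). UL runs at 118.5° with |UL| = 24.0, so L = (-11.452, 21.092). D is determined by |LD| = 42.6 and |DT| = 64.7 together: it lies at the intersection of circle(L, 42.6) and circle(T, 64.7). With |LT| = 62.235, the foot of the radical line on LT is 12.066 from L and the perpendicular offset is √(42.6² − 12.066²) = 40.856. Taking the left-of-LT solution: D = (13.746, 55.440).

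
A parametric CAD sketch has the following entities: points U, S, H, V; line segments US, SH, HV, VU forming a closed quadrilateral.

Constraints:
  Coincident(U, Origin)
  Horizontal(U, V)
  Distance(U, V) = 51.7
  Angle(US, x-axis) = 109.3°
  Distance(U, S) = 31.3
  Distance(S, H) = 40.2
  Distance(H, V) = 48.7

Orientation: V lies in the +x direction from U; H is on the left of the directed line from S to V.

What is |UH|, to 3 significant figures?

50.7

U is at the origin; UV is horizontal with |UV| = 51.7 and V in +x, so V = (51.7, 0). US runs at 109.3° with |US| = 31.3, so S = (-10.3, 29.5). H is determined by |SH| = 40.2 and |HV| = 48.7 together: it lies at the intersection of circle(S, 40.2) and circle(V, 48.7). With |SV| = 68.7, the foot of the radical line on SV is 28.9 from S and the perpendicular offset is √(40.2² − 28.9²) = 28.0. Taking the left-of-SV solution: H = (27.7, 42.4).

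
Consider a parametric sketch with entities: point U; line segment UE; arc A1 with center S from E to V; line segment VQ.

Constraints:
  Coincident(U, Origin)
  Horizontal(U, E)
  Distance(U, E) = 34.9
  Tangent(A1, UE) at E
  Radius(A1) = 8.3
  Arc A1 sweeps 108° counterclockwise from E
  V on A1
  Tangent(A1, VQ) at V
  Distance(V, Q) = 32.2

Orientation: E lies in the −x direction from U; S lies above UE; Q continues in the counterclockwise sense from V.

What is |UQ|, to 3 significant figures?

55.6

U is at the origin; UE is horizontal with |UE| = 34.9 and E on the −x side, so E = (-34.9, 0.00). The tangent condition forces SE to be normal to UE, so S = E + (0, 8.3) = (-34.9, 8.30). On A1, E sits at bearing -90° from S; a 108° counterclockwise sweep puts V at bearing 18°, so V = S + 8.3·(cos 18°, sin 18°) = (-27.0, 10.9). Tangency of A1 to VQ means the radius SV is perpendicular to VQ, so VQ runs along (−sin 18°, cos 18°); with |VQ| = 32.2, Q = (-37.0, 41.5). Then |UQ| = |Q − U| = 55.6.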